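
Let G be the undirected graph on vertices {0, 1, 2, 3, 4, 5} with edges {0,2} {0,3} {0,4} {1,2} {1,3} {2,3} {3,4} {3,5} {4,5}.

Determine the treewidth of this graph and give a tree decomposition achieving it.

Treewidth 2.
Bags: B1 = {0, 2, 3}  B2 = {1, 2, 3}  B3 = {0, 3, 4}  B4 = {3, 4, 5}
Tree: B1–B2, B1–B3, B3–B4

Each bag holds 3 vertices, so the decomposition has width 2, which upper-bounds the treewidth. On the other hand G contains the 3-clique {0, 2, 3}. A clique must lie in a single bag of any decomposition, so no decomposition can have width below 2. Therefore the treewidth is 2.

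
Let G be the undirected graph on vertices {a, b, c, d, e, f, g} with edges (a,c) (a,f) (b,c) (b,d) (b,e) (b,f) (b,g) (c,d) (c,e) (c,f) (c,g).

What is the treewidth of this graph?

2

A width-2 tree decomposition is:
Bags: B1 = {b, c, f}  B2 = {a, c, f}  B3 = {b, c, e}  B4 = {b, c, d}  B5 = {b, c, g}
Tree: B1–B2, B1–B3, B3–B4, B1–B5
Every bag has size at most 3, so the width is 3 − 1 = 2 and tw(G) ≤ 2. For the lower bound, the 3 vertices {a, c, f} are pairwise adjacent, and any tree decomposition puts a clique entirely inside one bag — forcing width ≥ 2. Hence tw(G) = 2 exactly.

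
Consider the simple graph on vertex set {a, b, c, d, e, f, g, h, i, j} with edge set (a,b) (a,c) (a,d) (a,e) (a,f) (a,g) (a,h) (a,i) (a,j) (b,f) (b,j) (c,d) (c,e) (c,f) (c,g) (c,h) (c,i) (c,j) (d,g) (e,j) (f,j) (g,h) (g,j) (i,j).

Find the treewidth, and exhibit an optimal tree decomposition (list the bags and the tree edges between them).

Treewidth 3.
One optimal decomposition is:
Bags: B1 = {a, c, f, j}  B2 = {a, c, i, j}  B3 = {a, c, g, j}  B4 = {a, c, e, j}  B5 = {a, c, d, g}  B6 = {a, b, f, j}  B7 = {a, c, g, h}
Tree: B1–B2, B1–B3, B1–B4, B3–B5, B1–B6, B5–B7

The largest bag has 4 vertices, giving width 3; this decomposition certifies tw(G) ≤ 3. Conversely, {a, c, d, g} is a clique of size 4, and the vertices of any clique must share a bag in every tree decomposition; so some bag has ≥ 4 vertices and tw(G) ≥ 3. Hence tw(G) = 3 exactly.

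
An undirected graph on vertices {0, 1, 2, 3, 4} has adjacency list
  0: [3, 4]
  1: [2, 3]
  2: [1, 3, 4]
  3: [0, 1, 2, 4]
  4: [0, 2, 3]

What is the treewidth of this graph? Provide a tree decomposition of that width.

Treewidth 2.
One optimal decomposition is:
Bags: B1 = {0, 3, 4}  B2 = {2, 3, 4}  B3 = {1, 2, 3}
Tree: B1–B2, B2–B3

Every bag has size at most 3, so the width is 3 − 1 = 2 and tw(G) ≤ 2. For the lower bound, the 3 vertices {0, 3, 4} are pairwise adjacent, and any tree decomposition puts a clique entirely inside one bag — forcing width ≥ 2. Combining the bounds, tw(G) = 2.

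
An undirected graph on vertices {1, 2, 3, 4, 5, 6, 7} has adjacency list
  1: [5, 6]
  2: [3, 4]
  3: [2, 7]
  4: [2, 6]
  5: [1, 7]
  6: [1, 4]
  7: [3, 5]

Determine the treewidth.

2

A width-2 tree decomposition is:
Bags: B1 = {1, 5, 7}  B2 = {1, 6, 7}  B3 = {4, 6, 7}  B4 = {2, 4, 7}  B5 = {2, 3, 7}
Tree: B1–B2, B2–B3, B3–B4, B4–B5
Every bag has size at most 3, so the width is 3 − 1 = 2 and tw(G) ≤ 2. The edges 7–5–1–6–4–2–3–7 form a cycle, so G is not a tree and its treewidth is at least 2. Hence tw(G) = 2 exactly.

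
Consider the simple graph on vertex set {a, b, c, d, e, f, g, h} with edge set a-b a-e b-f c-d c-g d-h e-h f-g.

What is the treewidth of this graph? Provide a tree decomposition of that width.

Each bag holds 3 vertices, so the decomposition has width 2, which upper-bounds the treewidth. Since e–h–d–c–g–f–b–a–e is a cycle in G, G is not acyclic. Forests are exactly the graphs of treewidth ≤ 1, so tw(G) ≥ 2. Hence tw(G) = 2 exactly.

Treewidth 2.
Bags: B1 = {d, e, h}  B2 = {c, d, e}  B3 = {c, e, g}  B4 = {e, f, g}  B5 = {b, e, f}  B6 = {a, b, e}
Tree: B1–B2, B2–B3, B3–B4, B4–B5, B5–B6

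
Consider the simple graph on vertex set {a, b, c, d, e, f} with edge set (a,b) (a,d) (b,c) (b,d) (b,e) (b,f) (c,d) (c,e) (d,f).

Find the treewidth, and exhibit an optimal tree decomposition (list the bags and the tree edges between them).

Treewidth 2.
Bags: B1 = {a, b, d}  B2 = {b, c, d}  B3 = {b, d, f}  B4 = {b, c, e}
Tree: B1–B2, B1–B3, B2–B4

Each bag holds 3 vertices, so the decomposition has width 2, which upper-bounds the treewidth. For the lower bound, the 3 vertices {b, d, f} are pairwise adjacent, and any tree decomposition puts a clique entirely inside one bag — forcing width ≥ 2. Combining the bounds, tw(G) = 2.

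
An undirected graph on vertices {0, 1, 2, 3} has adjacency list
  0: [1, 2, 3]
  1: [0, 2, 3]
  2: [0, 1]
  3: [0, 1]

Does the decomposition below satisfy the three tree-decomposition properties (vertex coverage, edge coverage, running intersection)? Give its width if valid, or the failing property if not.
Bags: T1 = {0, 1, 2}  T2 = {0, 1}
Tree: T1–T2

No — vertex 3 appears in no bag.

A tree decomposition must satisfy three properties: every vertex lies in some bag; for every edge, both endpoints lie together in some bag; and for every vertex, the bags containing it form a connected subtree. Here vertex 3 appears in no bag, so the decomposition is invalid.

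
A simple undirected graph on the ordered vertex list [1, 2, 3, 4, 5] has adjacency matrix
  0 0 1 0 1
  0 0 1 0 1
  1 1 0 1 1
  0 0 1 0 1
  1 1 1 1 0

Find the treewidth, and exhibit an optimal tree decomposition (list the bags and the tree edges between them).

Treewidth 2.
One such decomposition:
Bags: B1 = {1, 3, 5}  B2 = {2, 3, 5}  B3 = {3, 4, 5}
Tree: B1–B2, B2–B3

Every bag has size at most 3, so the width is 3 − 1 = 2 and tw(G) ≤ 2. On the other hand G contains the 3-clique {1, 3, 5}. A clique must lie in a single bag of any decomposition, so no decomposition can have width below 2. Hence tw(G) = 2 exactly.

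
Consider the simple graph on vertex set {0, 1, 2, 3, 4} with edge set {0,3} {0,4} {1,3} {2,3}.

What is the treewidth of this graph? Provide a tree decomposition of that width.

Each bag holds 2 vertices, so the decomposition has width 1, which upper-bounds the treewidth. Any graph with an edge has treewidth ≥ 1, and G has the edge 2–3. Therefore the treewidth is 1.

Treewidth 1.
One optimal decomposition is:
Bags: B1 = {2, 3}  B2 = {0, 3}  B3 = {1, 3}  B4 = {0, 4}
Tree: B1–B2, B2–B3, B2–B4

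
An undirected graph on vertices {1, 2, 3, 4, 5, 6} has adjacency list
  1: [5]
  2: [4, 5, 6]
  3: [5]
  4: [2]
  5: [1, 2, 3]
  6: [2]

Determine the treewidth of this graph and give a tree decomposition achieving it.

The largest bag has 2 vertices, giving width 1; this decomposition certifies tw(G) ≤ 1. Any graph with an edge has treewidth ≥ 1, and G has the edge 2–5. Combining the bounds, tw(G) = 1.

Treewidth 1.
One such decomposition:
Bags: B1 = {2, 5}  B2 = {1, 5}  B3 = {2, 4}  B4 = {3, 5}  B5 = {2, 6}
Tree: B1–B2, B1–B3, B1–B4, B3–B5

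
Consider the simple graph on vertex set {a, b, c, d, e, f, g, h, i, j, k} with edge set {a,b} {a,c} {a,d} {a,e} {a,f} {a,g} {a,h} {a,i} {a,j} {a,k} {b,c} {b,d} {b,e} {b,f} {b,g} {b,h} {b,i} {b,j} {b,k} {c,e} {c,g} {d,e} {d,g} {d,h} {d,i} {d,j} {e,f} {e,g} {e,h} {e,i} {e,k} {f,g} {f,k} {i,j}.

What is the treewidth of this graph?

4

A width-4 tree decomposition is:
Bags: B1 = {a, b, d, e, g}  B2 = {a, b, d, e, h}  B3 = {a, b, c, e, g}  B4 = {a, b, e, f, g}  B5 = {a, b, d, e, i}  B6 = {a, b, d, i, j}  B7 = {a, b, e, f, k}
Tree: B1–B2, B1–B3, B1–B4, B1–B5, B5–B6, B4–B7
Each bag holds 5 vertices, so the decomposition has width 4, which upper-bounds the treewidth. For the lower bound, the 5 vertices {a, b, d, i, j} are pairwise adjacent, and any tree decomposition puts a clique entirely inside one bag — forcing width ≥ 4. Hence tw(G) = 4 exactly.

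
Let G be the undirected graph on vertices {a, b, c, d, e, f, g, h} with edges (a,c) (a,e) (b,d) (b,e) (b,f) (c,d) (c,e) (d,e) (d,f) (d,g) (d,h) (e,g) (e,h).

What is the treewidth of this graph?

2

A width-2 tree decomposition is:
Bags: B1 = {b, d, e}  B2 = {c, d, e}  B3 = {d, e, h}  B4 = {d, e, g}  B5 = {a, c, e}  B6 = {b, d, f}
Tree: B1–B2, B1–B3, B1–B4, B2–B5, B1–B6
Every bag has size at most 3, so the width is 3 − 1 = 2 and tw(G) ≤ 2. Conversely, {d, e, g} is a clique of size 3, and the vertices of any clique must share a bag in every tree decomposition; so some bag has ≥ 3 vertices and tw(G) ≥ 2. Hence tw(G) = 2 exactly.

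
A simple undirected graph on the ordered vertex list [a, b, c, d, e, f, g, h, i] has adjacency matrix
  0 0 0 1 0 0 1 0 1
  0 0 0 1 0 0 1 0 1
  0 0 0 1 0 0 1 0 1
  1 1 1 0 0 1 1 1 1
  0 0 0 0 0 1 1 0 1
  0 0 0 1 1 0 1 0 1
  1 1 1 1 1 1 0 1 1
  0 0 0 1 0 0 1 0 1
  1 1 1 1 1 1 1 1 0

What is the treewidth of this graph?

A width-3 tree decomposition is:
Bags: B1 = {b, d, g, i}  B2 = {d, f, g, i}  B3 = {d, g, h, i}  B4 = {c, d, g, i}  B5 = {a, d, g, i}  B6 = {e, f, g, i}
Tree: B1–B2, B1–B3, B3–B4, B2–B5, B2–B6
Every bag has size at most 4, so the width is 4 − 1 = 3 and tw(G) ≤ 3. On the other hand G contains the 4-clique {d, f, g, i}. A clique must lie in a single bag of any decomposition, so no decomposition can have width below 3. Therefore the treewidth is 3.

3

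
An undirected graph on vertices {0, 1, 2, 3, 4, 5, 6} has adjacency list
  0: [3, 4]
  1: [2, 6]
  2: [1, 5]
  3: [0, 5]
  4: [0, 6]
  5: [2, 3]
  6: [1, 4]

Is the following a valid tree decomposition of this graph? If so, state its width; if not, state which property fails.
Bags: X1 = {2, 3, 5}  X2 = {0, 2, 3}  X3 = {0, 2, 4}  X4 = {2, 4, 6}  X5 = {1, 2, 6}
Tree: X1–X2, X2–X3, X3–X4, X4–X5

Every vertex of G appears in some bag (union = {0, 1, 2, 3, 4, 5, 6}); every edge is covered by a bag; and for each vertex v the set of bags containing v is connected in the bag tree. The decomposition is therefore valid. The largest bag has 3 vertices, so the width is 2.

Yes; width 2.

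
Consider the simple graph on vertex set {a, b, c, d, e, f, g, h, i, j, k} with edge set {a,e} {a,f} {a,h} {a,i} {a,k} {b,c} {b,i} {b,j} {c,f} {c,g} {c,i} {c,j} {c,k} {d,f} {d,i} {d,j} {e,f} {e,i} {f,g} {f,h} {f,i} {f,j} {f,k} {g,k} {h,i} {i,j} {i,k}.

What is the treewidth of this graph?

3

A width-3 tree decomposition is:
Bags: B1 = {c, f, i, j}  B2 = {c, f, i, k}  B3 = {a, f, i, k}  B4 = {a, e, f, i}  B5 = {b, c, i, j}  B6 = {d, f, i, j}  B7 = {c, f, g, k}  B8 = {a, f, h, i}
Tree: B1–B2, B2–B3, B3–B4, B1–B5, B1–B6, B2–B7, B3–B8
The largest bag has 4 vertices, giving width 3; this decomposition certifies tw(G) ≤ 3. On the other hand G contains the 4-clique {c, f, g, k}. A clique must lie in a single bag of any decomposition, so no decomposition can have width below 3. Hence tw(G) = 3 exactly.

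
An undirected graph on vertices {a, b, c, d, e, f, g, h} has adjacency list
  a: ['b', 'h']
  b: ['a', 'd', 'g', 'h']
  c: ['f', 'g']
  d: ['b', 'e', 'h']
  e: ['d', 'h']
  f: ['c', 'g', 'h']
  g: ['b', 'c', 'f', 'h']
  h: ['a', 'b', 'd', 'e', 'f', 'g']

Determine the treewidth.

2

A width-2 tree decomposition is:
Bags: B1 = {f, g, h}  B2 = {b, g, h}  B3 = {a, b, h}  B4 = {b, d, h}  B5 = {c, f, g}  B6 = {d, e, h}
Tree: B1–B2, B2–B3, B3–B4, B1–B5, B4–B6
The largest bag has 3 vertices, giving width 2; this decomposition certifies tw(G) ≤ 2. For the lower bound, the 3 vertices {d, e, h} are pairwise adjacent, and any tree decomposition puts a clique entirely inside one bag — forcing width ≥ 2. Combining the bounds, tw(G) = 2.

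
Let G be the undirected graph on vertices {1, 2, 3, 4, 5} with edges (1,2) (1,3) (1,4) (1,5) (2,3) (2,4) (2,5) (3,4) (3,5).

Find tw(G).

A width-3 tree decomposition is:
Bags: B1 = {1, 2, 3, 5}  B2 = {1, 2, 3, 4}
Tree: B1–B2
Every bag has size at most 4, so the width is 4 − 1 = 3 and tw(G) ≤ 3. For the lower bound, the 4 vertices {1, 2, 3, 4} are pairwise adjacent, and any tree decomposition puts a clique entirely inside one bag — forcing width ≥ 3. The upper and lower bounds meet at 3, so that is the treewidth.

3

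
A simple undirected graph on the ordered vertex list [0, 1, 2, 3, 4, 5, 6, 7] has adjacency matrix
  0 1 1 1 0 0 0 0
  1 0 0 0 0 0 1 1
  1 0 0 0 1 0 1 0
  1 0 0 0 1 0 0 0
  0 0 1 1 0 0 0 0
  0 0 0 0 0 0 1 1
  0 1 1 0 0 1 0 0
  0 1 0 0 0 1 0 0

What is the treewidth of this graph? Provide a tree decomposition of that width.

The largest bag has 3 vertices, giving width 2; this decomposition certifies tw(G) ≤ 2. Since 5–7–1–6–5 is a cycle in G, G is not acyclic. Forests are exactly the graphs of treewidth ≤ 1, so tw(G) ≥ 2. The upper and lower bounds meet at 2, so that is the treewidth.

Treewidth 2.
One such decomposition:
Bags: B1 = {5, 6, 7}  B2 = {1, 6, 7}  B3 = {1, 2, 6}  B4 = {0, 1, 2}  B5 = {0, 2, 4}  B6 = {0, 3, 4}
Tree: B1–B2, B2–B3, B3–B4, B4–B5, B5–B6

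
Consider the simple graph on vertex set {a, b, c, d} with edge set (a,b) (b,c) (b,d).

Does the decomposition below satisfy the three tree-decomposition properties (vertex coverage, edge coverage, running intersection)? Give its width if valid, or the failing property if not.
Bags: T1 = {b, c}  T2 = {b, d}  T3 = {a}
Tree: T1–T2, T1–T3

No — edge (b,a) lies in no bag.

A tree decomposition must satisfy three properties: every vertex lies in some bag; for every edge, both endpoints lie together in some bag; and for every vertex, the bags containing it form a connected subtree. Here edge (b,a) lies in no bag, so the decomposition is invalid.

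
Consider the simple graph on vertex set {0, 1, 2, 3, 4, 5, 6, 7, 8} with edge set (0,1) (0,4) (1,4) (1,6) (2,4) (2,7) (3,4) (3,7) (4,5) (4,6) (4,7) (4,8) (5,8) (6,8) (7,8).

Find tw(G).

2

A width-2 tree decomposition is:
Bags: B1 = {4, 6, 8}  B2 = {1, 4, 6}  B3 = {4, 7, 8}  B4 = {0, 1, 4}  B5 = {2, 4, 7}  B6 = {3, 4, 7}  B7 = {4, 5, 8}
Tree: B1–B2, B1–B3, B2–B4, B3–B5, B5–B6, B1–B7
The largest bag has 3 vertices, giving width 2; this decomposition certifies tw(G) ≤ 2. For the lower bound, the 3 vertices {0, 1, 4} are pairwise adjacent, and any tree decomposition puts a clique entirely inside one bag — forcing width ≥ 2. The upper and lower bounds meet at 2, so that is the treewidth.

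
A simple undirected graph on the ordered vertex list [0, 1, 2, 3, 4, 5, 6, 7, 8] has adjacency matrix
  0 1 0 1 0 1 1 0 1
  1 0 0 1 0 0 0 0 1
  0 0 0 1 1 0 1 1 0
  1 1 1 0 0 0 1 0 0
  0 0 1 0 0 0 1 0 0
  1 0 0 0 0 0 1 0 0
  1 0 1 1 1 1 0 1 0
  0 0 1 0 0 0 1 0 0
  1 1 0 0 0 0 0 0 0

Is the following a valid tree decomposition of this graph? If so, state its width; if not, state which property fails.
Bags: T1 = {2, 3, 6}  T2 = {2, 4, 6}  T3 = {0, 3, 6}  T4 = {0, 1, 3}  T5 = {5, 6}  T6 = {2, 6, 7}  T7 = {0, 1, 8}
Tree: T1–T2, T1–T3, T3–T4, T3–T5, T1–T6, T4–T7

A tree decomposition must satisfy three properties: every vertex lies in some bag; for every edge, both endpoints lie together in some bag; and for every vertex, the bags containing it form a connected subtree. Here edge (0,5) lies in no bag, so the decomposition is invalid.

No — edge (0,5) lies in no bag.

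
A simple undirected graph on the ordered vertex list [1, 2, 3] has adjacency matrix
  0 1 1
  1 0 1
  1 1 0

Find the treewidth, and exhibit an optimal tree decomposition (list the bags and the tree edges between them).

Treewidth 2.
One such decomposition:
Bags: B1 = {1, 2, 3}
Tree: (single bag)

A single bag containing all 3 vertices is trivially a valid decomposition of width 2. For the lower bound, the 3 vertices {1, 2, 3} are pairwise adjacent, and any tree decomposition puts a clique entirely inside one bag — forcing width ≥ 2. Hence tw(G) = 2 exactly.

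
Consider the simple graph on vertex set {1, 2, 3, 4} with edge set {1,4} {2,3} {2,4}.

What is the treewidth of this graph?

A width-1 tree decomposition is:
Bags: B1 = {2, 3}  B2 = {2, 4}  B3 = {1, 4}
Tree: B1–B2, B2–B3
Each bag holds 2 vertices, so the decomposition has width 1, which upper-bounds the treewidth. Any graph with an edge has treewidth ≥ 1, and G has the edge 3–2. Combining the bounds, tw(G) = 1.

1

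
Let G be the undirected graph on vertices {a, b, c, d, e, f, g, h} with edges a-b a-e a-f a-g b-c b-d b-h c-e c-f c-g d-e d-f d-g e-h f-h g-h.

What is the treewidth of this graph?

A width-4 tree decomposition is:
Bags: B1 = {a, c, d, f, h}  B2 = {a, b, c, d, h}  B3 = {a, c, d, g, h}  B4 = {a, c, d, e, h}
Tree: B1–B2, B2–B3, B3–B4
Every bag has size at most 5, so the width is 5 − 1 = 4 and tw(G) ≤ 4. For the lower bound: the 5 vertex sets {d,f}, {b,c}, {a,g}, {h}, {e} are disjoint, each induces a connected subgraph, and every pair is joined by at least one edge of G. Contracting each set to a single vertex therefore yields K_{5} as a minor, and since treewidth is minor-monotone, tw(G) ≥ tw(K_{5}) = 4. Combining the bounds, tw(G) = 4.

4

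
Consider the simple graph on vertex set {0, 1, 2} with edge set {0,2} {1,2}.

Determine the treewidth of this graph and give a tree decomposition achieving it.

The largest bag has 2 vertices, giving width 1; this decomposition certifies tw(G) ≤ 1. Any graph with an edge has treewidth ≥ 1, and G has the edge 2–0. Hence tw(G) = 1 exactly.

Treewidth 1.
Bags: B1 = {0, 2}  B2 = {1, 2}
Tree: B1–B2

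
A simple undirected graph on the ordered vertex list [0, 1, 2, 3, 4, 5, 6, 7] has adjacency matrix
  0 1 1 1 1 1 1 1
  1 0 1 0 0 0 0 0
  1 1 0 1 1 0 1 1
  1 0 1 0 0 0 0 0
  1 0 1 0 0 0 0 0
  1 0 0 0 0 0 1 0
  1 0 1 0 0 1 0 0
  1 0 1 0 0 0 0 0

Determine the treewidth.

A width-2 tree decomposition is:
Bags: B1 = {0, 2, 6}  B2 = {0, 1, 2}  B3 = {0, 2, 4}  B4 = {0, 2, 7}  B5 = {0, 5, 6}  B6 = {0, 2, 3}
Tree: B1–B2, B1–B3, B1–B4, B1–B5, B1–B6
Each bag holds 3 vertices, so the decomposition has width 2, which upper-bounds the treewidth. Conversely, {0, 1, 2} is a clique of size 3, and the vertices of any clique must share a bag in every tree decomposition; so some bag has ≥ 3 vertices and tw(G) ≥ 2. Hence tw(G) = 2 exactly.

2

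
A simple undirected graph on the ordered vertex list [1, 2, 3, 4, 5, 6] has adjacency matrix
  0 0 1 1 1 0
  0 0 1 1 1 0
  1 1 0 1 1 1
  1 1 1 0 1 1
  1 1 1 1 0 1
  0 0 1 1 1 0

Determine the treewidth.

A width-3 tree decomposition is:
Bags: B1 = {2, 3, 4, 5}  B2 = {1, 3, 4, 5}  B3 = {3, 4, 5, 6}
Tree: B1–B2, B1–B3
The largest bag has 4 vertices, giving width 3; this decomposition certifies tw(G) ≤ 3. For the lower bound, the 4 vertices {1, 3, 4, 5} are pairwise adjacent, and any tree decomposition puts a clique entirely inside one bag — forcing width ≥ 3. The upper and lower bounds meet at 3, so that is the treewidth.

3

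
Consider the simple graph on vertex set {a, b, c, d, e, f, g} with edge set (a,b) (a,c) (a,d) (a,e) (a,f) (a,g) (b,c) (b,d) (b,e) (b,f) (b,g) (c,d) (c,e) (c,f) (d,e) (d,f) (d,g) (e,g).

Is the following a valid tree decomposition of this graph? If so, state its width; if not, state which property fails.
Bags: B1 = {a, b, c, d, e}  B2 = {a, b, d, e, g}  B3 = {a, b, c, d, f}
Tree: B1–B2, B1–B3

Yes; width 4.

Every vertex of G appears in some bag (union = {a, b, c, d, e, f, g}); every edge is covered by a bag; and for each vertex v the set of bags containing v is connected in the bag tree. The decomposition is therefore valid. The largest bag has 5 vertices, so the width is 4.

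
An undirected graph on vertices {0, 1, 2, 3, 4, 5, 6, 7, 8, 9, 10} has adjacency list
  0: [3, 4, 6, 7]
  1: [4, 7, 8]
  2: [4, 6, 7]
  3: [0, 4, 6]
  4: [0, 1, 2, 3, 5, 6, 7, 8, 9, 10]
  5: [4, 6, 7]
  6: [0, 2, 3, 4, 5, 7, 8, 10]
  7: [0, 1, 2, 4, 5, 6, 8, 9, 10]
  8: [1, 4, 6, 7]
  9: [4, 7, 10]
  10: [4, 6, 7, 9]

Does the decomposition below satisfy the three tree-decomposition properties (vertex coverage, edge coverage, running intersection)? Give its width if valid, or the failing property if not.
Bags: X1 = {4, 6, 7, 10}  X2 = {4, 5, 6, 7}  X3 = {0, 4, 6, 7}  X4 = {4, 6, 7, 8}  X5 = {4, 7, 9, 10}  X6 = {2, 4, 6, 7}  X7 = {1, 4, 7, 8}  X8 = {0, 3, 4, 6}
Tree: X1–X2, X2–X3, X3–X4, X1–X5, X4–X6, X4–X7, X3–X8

Every vertex of G appears in some bag (union = {0, 1, 2, 3, 4, 5, 6, 7, 8, 9, 10}); every edge is covered by a bag; and for each vertex v the set of bags containing v is connected in the bag tree. The decomposition is therefore valid. The largest bag has 4 vertices, so the width is 3.

Yes; width 3.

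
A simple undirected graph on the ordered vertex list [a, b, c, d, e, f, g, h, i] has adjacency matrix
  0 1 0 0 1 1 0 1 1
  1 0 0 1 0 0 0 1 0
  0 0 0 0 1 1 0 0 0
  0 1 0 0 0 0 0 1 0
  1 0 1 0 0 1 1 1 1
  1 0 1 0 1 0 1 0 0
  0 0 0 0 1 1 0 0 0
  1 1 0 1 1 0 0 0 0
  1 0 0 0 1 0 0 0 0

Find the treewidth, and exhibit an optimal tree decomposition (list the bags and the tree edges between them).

The largest bag has 3 vertices, giving width 2; this decomposition certifies tw(G) ≤ 2. Conversely, {b, d, h} is a clique of size 3, and the vertices of any clique must share a bag in every tree decomposition; so some bag has ≥ 3 vertices and tw(G) ≥ 2. The upper and lower bounds meet at 2, so that is the treewidth.

Treewidth 2.
One optimal decomposition is:
Bags: B1 = {a, b, h}  B2 = {a, e, h}  B3 = {b, d, h}  B4 = {a, e, f}  B5 = {c, e, f}  B6 = {a, e, i}  B7 = {e, f, g}
Tree: B1–B2, B1–B3, B2–B4, B4–B5, B4–B6, B4–B7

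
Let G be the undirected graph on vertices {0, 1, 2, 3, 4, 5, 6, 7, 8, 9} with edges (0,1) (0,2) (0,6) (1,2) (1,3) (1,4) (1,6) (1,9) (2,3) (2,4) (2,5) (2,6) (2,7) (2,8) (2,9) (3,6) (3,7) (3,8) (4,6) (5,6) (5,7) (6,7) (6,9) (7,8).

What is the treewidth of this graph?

3

A width-3 tree decomposition is:
Bags: B1 = {2, 3, 6, 7}  B2 = {1, 2, 3, 6}  B3 = {1, 2, 6, 9}  B4 = {1, 2, 4, 6}  B5 = {2, 5, 6, 7}  B6 = {0, 1, 2, 6}  B7 = {2, 3, 7, 8}
Tree: B1–B2, B2–B3, B2–B4, B1–B5, B3–B6, B1–B7
Every bag has size at most 4, so the width is 4 − 1 = 3 and tw(G) ≤ 3. Conversely, {2, 3, 7, 8} is a clique of size 4, and the vertices of any clique must share a bag in every tree decomposition; so some bag has ≥ 4 vertices and tw(G) ≥ 3. The upper and lower bounds meet at 3, so that is the treewidth.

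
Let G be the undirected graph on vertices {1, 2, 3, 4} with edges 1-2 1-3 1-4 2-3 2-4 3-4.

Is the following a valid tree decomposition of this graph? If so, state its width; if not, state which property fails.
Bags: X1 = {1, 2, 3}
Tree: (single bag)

No — vertex 4 appears in no bag.

A tree decomposition must satisfy three properties: every vertex lies in some bag; for every edge, both endpoints lie together in some bag; and for every vertex, the bags containing it form a connected subtree. Here vertex 4 appears in no bag, so the decomposition is invalid.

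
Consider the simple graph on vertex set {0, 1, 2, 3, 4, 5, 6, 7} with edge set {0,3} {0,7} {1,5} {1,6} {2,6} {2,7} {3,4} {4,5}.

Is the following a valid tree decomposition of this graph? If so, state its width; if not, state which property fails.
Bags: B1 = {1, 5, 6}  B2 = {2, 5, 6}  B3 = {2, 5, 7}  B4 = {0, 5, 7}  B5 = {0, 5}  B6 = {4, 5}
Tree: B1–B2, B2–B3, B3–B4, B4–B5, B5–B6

No — vertex 3 appears in no bag.

A tree decomposition must satisfy three properties: every vertex lies in some bag; for every edge, both endpoints lie together in some bag; and for every vertex, the bags containing it form a connected subtree. Here vertex 3 appears in no bag, so the decomposition is invalid.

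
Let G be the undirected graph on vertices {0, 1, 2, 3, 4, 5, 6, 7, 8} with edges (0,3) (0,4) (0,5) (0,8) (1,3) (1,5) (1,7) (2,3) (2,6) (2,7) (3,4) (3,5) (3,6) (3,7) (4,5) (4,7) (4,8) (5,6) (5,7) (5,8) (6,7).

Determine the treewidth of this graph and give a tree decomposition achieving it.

The largest bag has 4 vertices, giving width 3; this decomposition certifies tw(G) ≤ 3. For the lower bound, the 4 vertices {0, 4, 5, 8} are pairwise adjacent, and any tree decomposition puts a clique entirely inside one bag — forcing width ≥ 3. Therefore the treewidth is 3.

Treewidth 3.
One such decomposition:
Bags: B1 = {3, 4, 5, 7}  B2 = {0, 3, 4, 5}  B3 = {1, 3, 5, 7}  B4 = {3, 5, 6, 7}  B5 = {2, 3, 6, 7}  B6 = {0, 4, 5, 8}
Tree: B1–B2, B1–B3, B3–B4, B4–B5, B2–B6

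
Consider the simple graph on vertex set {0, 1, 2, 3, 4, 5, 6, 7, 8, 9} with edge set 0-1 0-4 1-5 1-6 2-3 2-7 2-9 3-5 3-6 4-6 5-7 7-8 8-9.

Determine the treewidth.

A width-2 tree decomposition is:
Bags: B1 = {0, 4, 6}  B2 = {0, 1, 6}  B3 = {1, 3, 6}  B4 = {1, 3, 5}  B5 = {2, 3, 5}  B6 = {2, 5, 7}  B7 = {2, 7, 9}  B8 = {7, 8, 9}
Tree: B1–B2, B2–B3, B3–B4, B4–B5, B5–B6, B6–B7, B7–B8
Every bag has size at most 3, so the width is 3 − 1 = 2 and tw(G) ≤ 2. For the lower bound, G contains the cycle 4–0–1–6–4, so G is not a forest; only forests have treewidth ≤ 1, hence tw(G) ≥ 2. Therefore the treewidth is 2.

2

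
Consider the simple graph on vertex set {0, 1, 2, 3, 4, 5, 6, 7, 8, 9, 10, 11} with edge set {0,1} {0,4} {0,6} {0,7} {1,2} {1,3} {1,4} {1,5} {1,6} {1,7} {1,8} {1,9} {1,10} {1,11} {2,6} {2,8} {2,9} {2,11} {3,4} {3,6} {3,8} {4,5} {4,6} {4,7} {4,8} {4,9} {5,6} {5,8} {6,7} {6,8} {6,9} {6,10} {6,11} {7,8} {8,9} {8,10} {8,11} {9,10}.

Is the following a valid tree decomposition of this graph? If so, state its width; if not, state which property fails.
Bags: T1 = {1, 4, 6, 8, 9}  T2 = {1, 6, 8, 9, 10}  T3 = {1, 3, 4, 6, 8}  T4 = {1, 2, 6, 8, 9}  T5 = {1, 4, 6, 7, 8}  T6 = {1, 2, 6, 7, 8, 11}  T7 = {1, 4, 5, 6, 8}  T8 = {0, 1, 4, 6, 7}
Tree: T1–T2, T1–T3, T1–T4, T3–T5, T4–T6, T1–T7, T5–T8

No — bags containing vertex 7 are not connected in the tree.

A tree decomposition must satisfy three properties: every vertex lies in some bag; for every edge, both endpoints lie together in some bag; and for every vertex, the bags containing it form a connected subtree. Here bags containing vertex 7 are not connected in the tree, so the decomposition is invalid.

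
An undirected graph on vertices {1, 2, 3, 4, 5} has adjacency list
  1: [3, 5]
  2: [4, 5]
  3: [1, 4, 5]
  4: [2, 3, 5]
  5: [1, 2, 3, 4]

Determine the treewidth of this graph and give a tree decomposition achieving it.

Treewidth 2.
One optimal decomposition is:
Bags: B1 = {3, 4, 5}  B2 = {2, 4, 5}  B3 = {1, 3, 5}
Tree: B1–B2, B1–B3

Each bag holds 3 vertices, so the decomposition has width 2, which upper-bounds the treewidth. For the lower bound, the 3 vertices {2, 4, 5} are pairwise adjacent, and any tree decomposition puts a clique entirely inside one bag — forcing width ≥ 2. Combining the bounds, tw(G) = 2.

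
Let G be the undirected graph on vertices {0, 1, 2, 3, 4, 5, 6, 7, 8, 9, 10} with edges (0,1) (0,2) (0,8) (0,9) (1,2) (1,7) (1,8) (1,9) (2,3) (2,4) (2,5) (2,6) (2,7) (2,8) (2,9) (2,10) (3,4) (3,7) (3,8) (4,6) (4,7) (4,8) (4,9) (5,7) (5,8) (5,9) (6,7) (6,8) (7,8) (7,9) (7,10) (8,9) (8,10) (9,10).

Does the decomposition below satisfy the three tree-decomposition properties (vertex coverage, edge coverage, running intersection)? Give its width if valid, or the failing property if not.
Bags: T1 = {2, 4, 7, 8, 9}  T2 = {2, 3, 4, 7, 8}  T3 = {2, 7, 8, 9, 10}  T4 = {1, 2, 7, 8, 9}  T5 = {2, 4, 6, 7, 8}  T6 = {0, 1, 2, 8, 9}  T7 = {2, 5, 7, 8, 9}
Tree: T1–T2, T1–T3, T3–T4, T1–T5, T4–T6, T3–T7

Yes; width 4.

Checking the three conditions: (i) the bags cover all of {0, 1, 2, 3, 4, 5, 6, 7, 8, 9, 10}; (ii) for each edge, some bag contains both endpoints; (iii) the bags containing any fixed vertex form a subtree. All hold, so the decomposition is valid with width 5 − 1 = 4.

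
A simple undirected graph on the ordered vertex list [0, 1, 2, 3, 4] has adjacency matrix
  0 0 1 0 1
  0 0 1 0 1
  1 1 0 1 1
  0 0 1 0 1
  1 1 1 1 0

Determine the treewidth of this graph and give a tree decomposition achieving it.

Treewidth 2.
Bags: B1 = {2, 3, 4}  B2 = {0, 2, 4}  B3 = {1, 2, 4}
Tree: B1–B2, B2–B3

The largest bag has 3 vertices, giving width 2; this decomposition certifies tw(G) ≤ 2. For the lower bound, the 3 vertices {0, 2, 4} are pairwise adjacent, and any tree decomposition puts a clique entirely inside one bag — forcing width ≥ 2. Combining the bounds, tw(G) = 2.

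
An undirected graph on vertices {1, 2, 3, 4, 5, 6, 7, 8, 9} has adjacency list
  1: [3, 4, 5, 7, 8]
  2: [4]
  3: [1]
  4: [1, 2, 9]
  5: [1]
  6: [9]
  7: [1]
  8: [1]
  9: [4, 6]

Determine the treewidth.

A width-1 tree decomposition is:
Bags: B1 = {1, 4}  B2 = {1, 5}  B3 = {2, 4}  B4 = {4, 9}  B5 = {1, 7}  B6 = {6, 9}  B7 = {1, 3}  B8 = {1, 8}
Tree: B1–B2, B1–B3, B3–B4, B1–B5, B4–B6, B1–B7, B7–B8
Every bag has size at most 2, so the width is 2 − 1 = 1 and tw(G) ≤ 1. Since G has at least one edge (e.g. 4–1), it is not an edgeless graph, so tw(G) ≥ 1. Combining the bounds, tw(G) = 1.

1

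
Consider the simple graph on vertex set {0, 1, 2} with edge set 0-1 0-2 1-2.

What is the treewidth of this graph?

A width-2 tree decomposition is:
Bags: B1 = {0, 1, 2}
Tree: (single bag)
With just one bag of size 3, the width is 3 − 1 = 2, so tw(G) ≤ 2. Conversely, {0, 1, 2} is a clique of size 3, and the vertices of any clique must share a bag in every tree decomposition; so some bag has ≥ 3 vertices and tw(G) ≥ 2. Therefore the treewidth is 2.

2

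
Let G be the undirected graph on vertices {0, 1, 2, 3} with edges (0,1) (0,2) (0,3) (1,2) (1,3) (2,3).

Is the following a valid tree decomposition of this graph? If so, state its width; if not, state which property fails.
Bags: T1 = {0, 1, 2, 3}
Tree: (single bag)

Checking the three conditions: (i) the bags cover all of {0, 1, 2, 3}; (ii) for each edge, some bag contains both endpoints; (iii) the bags containing any fixed vertex form a subtree. All hold, so the decomposition is valid with width 4 − 1 = 3.

Yes; width 3.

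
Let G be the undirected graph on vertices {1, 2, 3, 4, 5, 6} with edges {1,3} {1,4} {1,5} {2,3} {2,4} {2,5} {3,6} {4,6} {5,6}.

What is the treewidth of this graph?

3

A width-3 tree decomposition is:
Bags: B1 = {1, 2, 3, 6}  B2 = {1, 2, 4, 6}  B3 = {1, 2, 5, 6}
Tree: B1–B2, B2–B3
Every bag has size at most 4, so the width is 4 − 1 = 3 and tw(G) ≤ 3. For the lower bound: the 4 vertex sets {1,3}, {2,4}, {6}, {5} are disjoint, each induces a connected subgraph, and every pair is joined by at least one edge of G. Contracting each set to a single vertex therefore yields K_{4} as a minor, and since treewidth is minor-monotone, tw(G) ≥ tw(K_{4}) = 3. Hence tw(G) = 3 exactly.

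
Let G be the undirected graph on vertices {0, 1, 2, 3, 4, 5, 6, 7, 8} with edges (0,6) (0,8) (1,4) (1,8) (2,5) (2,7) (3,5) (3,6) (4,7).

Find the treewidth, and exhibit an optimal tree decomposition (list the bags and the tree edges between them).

Each bag holds 3 vertices, so the decomposition has width 2, which upper-bounds the treewidth. The edges 6–0–8–1–4–7–2–5–3–6 form a cycle, so G is not a tree and its treewidth is at least 2. Combining the bounds, tw(G) = 2.

Treewidth 2.
One optimal decomposition is:
Bags: B1 = {0, 6, 8}  B2 = {1, 6, 8}  B3 = {1, 4, 6}  B4 = {4, 6, 7}  B5 = {2, 6, 7}  B6 = {2, 5, 6}  B7 = {3, 5, 6}
Tree: B1–B2, B2–B3, B3–B4, B4–B5, B5–B6, B6–B7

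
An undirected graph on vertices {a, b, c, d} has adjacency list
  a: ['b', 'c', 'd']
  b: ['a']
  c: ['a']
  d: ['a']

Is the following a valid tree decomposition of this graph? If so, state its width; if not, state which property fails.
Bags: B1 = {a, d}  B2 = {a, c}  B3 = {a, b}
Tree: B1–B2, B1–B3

Vertex coverage: the bags together contain {a, b, c, d}, the full vertex set. Edge coverage: each edge of G has both endpoints in at least one bag. Running intersection: for every vertex, the bags containing it form a connected subtree. All three properties hold, so this is a valid tree decomposition of width max|bag| − 1 = 1, and hence tw(G) ≤ 1.

Yes; width 1.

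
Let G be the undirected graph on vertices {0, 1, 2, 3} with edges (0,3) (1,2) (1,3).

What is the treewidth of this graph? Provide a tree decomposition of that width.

Every bag has size at most 2, so the width is 2 − 1 = 1 and tw(G) ≤ 1. Since G has at least one edge (e.g. 2–1), it is not an edgeless graph, so tw(G) ≥ 1. Combining the bounds, tw(G) = 1.

Treewidth 1.
Bags: B1 = {1, 2}  B2 = {1, 3}  B3 = {0, 3}
Tree: B1–B2, B2–B3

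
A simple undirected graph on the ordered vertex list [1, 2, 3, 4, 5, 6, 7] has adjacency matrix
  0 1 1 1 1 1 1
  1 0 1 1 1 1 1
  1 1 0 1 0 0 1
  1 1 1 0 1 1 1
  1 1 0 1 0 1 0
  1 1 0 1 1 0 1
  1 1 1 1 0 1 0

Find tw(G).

A width-4 tree decomposition is:
Bags: B1 = {1, 2, 4, 5, 6}  B2 = {1, 2, 4, 6, 7}  B3 = {1, 2, 3, 4, 7}
Tree: B1–B2, B2–B3
The largest bag has 5 vertices, giving width 4; this decomposition certifies tw(G) ≤ 4. For the lower bound, the 5 vertices {1, 2, 3, 4, 7} are pairwise adjacent, and any tree decomposition puts a clique entirely inside one bag — forcing width ≥ 4. Hence tw(G) = 4 exactly.

4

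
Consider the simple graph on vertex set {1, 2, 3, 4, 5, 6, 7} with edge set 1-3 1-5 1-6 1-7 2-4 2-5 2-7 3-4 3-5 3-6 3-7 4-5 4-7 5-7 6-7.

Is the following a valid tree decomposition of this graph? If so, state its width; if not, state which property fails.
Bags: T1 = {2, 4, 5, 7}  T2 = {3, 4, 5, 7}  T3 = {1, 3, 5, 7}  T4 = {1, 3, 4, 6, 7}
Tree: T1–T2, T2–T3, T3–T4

No — bags containing vertex 4 are not connected in the tree.

A tree decomposition must satisfy three properties: every vertex lies in some bag; for every edge, both endpoints lie together in some bag; and for every vertex, the bags containing it form a connected subtree. Here bags containing vertex 4 are not connected in the tree, so the decomposition is invalid.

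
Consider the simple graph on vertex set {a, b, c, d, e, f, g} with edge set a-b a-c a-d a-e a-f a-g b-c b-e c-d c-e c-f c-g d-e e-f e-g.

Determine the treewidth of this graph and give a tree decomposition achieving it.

Treewidth 3.
One optimal decomposition is:
Bags: B1 = {a, c, e, f}  B2 = {a, c, d, e}  B3 = {a, c, e, g}  B4 = {a, b, c, e}
Tree: B1–B2, B2–B3, B3–B4

Every bag has size at most 4, so the width is 4 − 1 = 3 and tw(G) ≤ 3. On the other hand G contains the 4-clique {a, c, d, e}. A clique must lie in a single bag of any decomposition, so no decomposition can have width below 3. Therefore the treewidth is 3.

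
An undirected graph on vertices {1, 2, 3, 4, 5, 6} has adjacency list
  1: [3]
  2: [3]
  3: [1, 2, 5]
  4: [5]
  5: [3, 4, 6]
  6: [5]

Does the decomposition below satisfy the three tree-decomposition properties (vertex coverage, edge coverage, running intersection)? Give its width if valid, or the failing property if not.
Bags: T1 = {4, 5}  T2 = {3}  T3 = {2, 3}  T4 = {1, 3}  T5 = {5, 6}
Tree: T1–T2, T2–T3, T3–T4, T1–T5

No — edge (5,3) lies in no bag.

A tree decomposition must satisfy three properties: every vertex lies in some bag; for every edge, both endpoints lie together in some bag; and for every vertex, the bags containing it form a connected subtree. Here edge (5,3) lies in no bag, so the decomposition is invalid.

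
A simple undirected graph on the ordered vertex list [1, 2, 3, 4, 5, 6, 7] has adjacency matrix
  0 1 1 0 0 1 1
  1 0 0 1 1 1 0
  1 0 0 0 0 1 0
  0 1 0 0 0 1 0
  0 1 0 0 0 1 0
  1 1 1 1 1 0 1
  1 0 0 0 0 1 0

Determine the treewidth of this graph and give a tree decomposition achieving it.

Every bag has size at most 3, so the width is 3 − 1 = 2 and tw(G) ≤ 2. On the other hand G contains the 3-clique {1, 2, 6}. A clique must lie in a single bag of any decomposition, so no decomposition can have width below 2. Hence tw(G) = 2 exactly.

Treewidth 2.
One optimal decomposition is:
Bags: B1 = {1, 6, 7}  B2 = {1, 2, 6}  B3 = {1, 3, 6}  B4 = {2, 5, 6}  B5 = {2, 4, 6}
Tree: B1–B2, B1–B3, B2–B4, B2–B5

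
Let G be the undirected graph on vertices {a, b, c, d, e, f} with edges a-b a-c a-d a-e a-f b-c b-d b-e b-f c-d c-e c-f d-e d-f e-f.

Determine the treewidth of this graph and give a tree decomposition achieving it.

Treewidth 5.
One such decomposition:
Bags: B1 = {a, b, c, d, e, f}
Tree: (single bag)

With just one bag of size 6, the width is 6 − 1 = 5, so tw(G) ≤ 5. On the other hand G contains the 6-clique {a, b, c, d, e, f}. A clique must lie in a single bag of any decomposition, so no decomposition can have width below 5. Combining the bounds, tw(G) = 5.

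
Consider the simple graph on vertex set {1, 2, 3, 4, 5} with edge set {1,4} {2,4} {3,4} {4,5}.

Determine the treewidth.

A width-1 tree decomposition is:
Bags: B1 = {2, 4}  B2 = {4, 5}  B3 = {3, 4}  B4 = {1, 4}
Tree: B1–B2, B1–B3, B1–B4
Every bag has size at most 2, so the width is 2 − 1 = 1 and tw(G) ≤ 1. Any graph with an edge has treewidth ≥ 1, and G has the edge 4–2. The upper and lower bounds meet at 1, so that is the treewidth.

1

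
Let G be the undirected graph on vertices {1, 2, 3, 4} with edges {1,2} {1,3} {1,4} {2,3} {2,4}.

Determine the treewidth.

2

A width-2 tree decomposition is:
Bags: B1 = {1, 2, 4}  B2 = {1, 2, 3}
Tree: B1–B2
The largest bag has 3 vertices, giving width 2; this decomposition certifies tw(G) ≤ 2. On the other hand G contains the 3-clique {1, 2, 3}. A clique must lie in a single bag of any decomposition, so no decomposition can have width below 2. Hence tw(G) = 2 exactly.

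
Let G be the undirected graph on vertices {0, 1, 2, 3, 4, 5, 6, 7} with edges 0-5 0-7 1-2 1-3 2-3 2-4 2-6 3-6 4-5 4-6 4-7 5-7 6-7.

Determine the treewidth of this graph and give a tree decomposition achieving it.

Every bag has size at most 3, so the width is 3 − 1 = 2 and tw(G) ≤ 2. On the other hand G contains the 3-clique {0, 5, 7}. A clique must lie in a single bag of any decomposition, so no decomposition can have width below 2. Therefore the treewidth is 2.

Treewidth 2.
Bags: B1 = {2, 3, 6}  B2 = {2, 4, 6}  B3 = {4, 6, 7}  B4 = {4, 5, 7}  B5 = {0, 5, 7}  B6 = {1, 2, 3}
Tree: B1–B2, B2–B3, B3–B4, B4–B5, B1–B6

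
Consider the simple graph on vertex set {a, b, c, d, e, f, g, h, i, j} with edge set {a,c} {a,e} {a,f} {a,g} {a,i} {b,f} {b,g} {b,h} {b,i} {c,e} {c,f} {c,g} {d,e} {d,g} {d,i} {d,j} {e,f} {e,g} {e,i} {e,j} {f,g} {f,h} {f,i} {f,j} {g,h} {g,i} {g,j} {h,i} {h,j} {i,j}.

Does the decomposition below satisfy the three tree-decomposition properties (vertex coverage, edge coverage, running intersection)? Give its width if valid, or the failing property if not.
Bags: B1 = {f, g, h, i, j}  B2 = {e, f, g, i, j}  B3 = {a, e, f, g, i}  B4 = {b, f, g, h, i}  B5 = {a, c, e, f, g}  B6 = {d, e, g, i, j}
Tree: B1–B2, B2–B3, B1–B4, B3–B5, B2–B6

Yes; width 4.

Checking the three conditions: (i) the bags cover all of {a, b, c, d, e, f, g, h, i, j}; (ii) for each edge, some bag contains both endpoints; (iii) the bags containing any fixed vertex form a subtree. All hold, so the decomposition is valid with width 5 − 1 = 4.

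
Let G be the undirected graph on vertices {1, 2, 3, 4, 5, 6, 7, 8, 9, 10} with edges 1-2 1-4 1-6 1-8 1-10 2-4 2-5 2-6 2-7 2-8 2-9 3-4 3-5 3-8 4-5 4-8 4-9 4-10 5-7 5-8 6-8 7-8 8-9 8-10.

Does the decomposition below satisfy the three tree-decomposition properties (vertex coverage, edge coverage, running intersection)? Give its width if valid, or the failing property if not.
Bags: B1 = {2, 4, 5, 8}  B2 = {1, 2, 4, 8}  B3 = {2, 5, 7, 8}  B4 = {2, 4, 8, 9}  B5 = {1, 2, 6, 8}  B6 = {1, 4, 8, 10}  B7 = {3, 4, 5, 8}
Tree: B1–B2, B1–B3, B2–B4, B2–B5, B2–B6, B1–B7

Yes; width 3.

Every vertex of G appears in some bag (union = {1, 2, 3, 4, 5, 6, 7, 8, 9, 10}); every edge is covered by a bag; and for each vertex v the set of bags containing v is connected in the bag tree. The decomposition is therefore valid. The largest bag has 4 vertices, so the width is 3.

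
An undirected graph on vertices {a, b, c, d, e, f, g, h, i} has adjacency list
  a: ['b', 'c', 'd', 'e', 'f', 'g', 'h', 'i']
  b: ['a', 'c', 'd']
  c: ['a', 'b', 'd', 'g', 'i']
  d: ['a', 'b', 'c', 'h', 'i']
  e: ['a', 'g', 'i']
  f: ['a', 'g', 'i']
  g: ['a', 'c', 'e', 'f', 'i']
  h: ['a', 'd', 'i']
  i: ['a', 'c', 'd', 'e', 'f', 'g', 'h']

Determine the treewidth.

A width-3 tree decomposition is:
Bags: B1 = {a, c, d, i}  B2 = {a, b, c, d}  B3 = {a, d, h, i}  B4 = {a, c, g, i}  B5 = {a, e, g, i}  B6 = {a, f, g, i}
Tree: B1–B2, B1–B3, B1–B4, B4–B5, B4–B6
Every bag has size at most 4, so the width is 4 − 1 = 3 and tw(G) ≤ 3. Conversely, {a, b, c, d} is a clique of size 4, and the vertices of any clique must share a bag in every tree decomposition; so some bag has ≥ 4 vertices and tw(G) ≥ 3. Therefore the treewidth is 3.

3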